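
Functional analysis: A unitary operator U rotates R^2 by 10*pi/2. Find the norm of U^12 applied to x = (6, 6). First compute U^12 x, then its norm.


U is a rotation by theta = 10*pi/2
U^12 = rotation by 12*theta = 120*pi/2 = 0*pi/2 (mod 2*pi)
cos(0*pi/2) = 1.0000, sin(0*pi/2) = 0.0000
U^12 x = (1.0000 * 6 - 0.0000 * 6, 0.0000 * 6 + 1.0000 * 6)
= (6.0000, 6.0000)
||U^12 x|| = sqrt(6.0000^2 + 6.0000^2) = sqrt(72.0000) = 8.4853

8.4853


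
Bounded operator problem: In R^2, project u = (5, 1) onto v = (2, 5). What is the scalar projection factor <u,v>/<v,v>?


Computing <u,v> = 5*2 + 1*5 = 15
Computing <v,v> = 2^2 + 5^2 = 29
Projection coefficient = 15/29 = 0.5172

0.5172


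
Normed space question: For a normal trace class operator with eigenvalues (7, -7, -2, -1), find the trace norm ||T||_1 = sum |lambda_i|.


For a normal operator, singular values equal |eigenvalues|.
Trace norm = sum |lambda_i| = 7 + 7 + 2 + 1
= 17

17


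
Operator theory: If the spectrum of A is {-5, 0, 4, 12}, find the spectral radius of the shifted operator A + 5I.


Spectrum of A + 5I = {0, 5, 9, 17}
Spectral radius = max |lambda| over the shifted spectrum
= max(0, 5, 9, 17) = 17

17


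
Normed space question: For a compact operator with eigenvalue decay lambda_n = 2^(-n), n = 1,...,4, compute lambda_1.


The eigenvalue formula gives lambda_1 = 1/2^1
= 1/2
= 0.5000

0.5000


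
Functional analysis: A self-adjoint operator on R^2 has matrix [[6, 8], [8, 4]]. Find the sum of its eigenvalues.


For a self-adjoint (symmetric) matrix, the eigenvalues are real.
The sum of eigenvalues equals the trace of the matrix.
trace = 6 + 4 = 10

10


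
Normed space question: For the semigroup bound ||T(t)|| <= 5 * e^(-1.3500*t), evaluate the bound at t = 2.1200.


||T(2.1200)|| <= 5 * exp(-1.3500 * 2.1200)
= 5 * exp(-2.8620)
= 5 * 0.0572
= 0.2858

0.2858


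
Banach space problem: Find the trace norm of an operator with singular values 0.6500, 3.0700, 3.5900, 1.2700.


The nuclear norm is the sum of all singular values.
||T||_1 = 0.6500 + 3.0700 + 3.5900 + 1.2700
= 8.5800

8.5800


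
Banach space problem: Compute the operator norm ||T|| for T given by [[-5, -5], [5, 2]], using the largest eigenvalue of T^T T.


A^T A = [[50, 35], [35, 29]]
trace(A^T A) = 79, det(A^T A) = 225
discriminant = 79^2 - 4*225 = 5341
Largest eigenvalue of A^T A = (trace + sqrt(disc))/2 = 76.0411
||T|| = sqrt(76.0411) = 8.7202

8.7202


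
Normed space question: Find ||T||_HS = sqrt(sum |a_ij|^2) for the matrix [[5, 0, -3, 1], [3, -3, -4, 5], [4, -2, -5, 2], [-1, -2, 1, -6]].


The Hilbert-Schmidt norm is sqrt(sum of squares of all entries).
Sum of squares = 5^2 + 0^2 + (-3)^2 + 1^2 + 3^2 + (-3)^2 + (-4)^2 + 5^2 + 4^2 + (-2)^2 + (-5)^2 + 2^2 + (-1)^2 + (-2)^2 + 1^2 + (-6)^2
= 25 + 0 + 9 + 1 + 9 + 9 + 16 + 25 + 16 + 4 + 25 + 4 + 1 + 4 + 1 + 36 = 185
||T||_HS = sqrt(185) = 13.6015

13.6015


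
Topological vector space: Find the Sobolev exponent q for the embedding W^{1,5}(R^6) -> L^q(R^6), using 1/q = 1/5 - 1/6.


Using the Sobolev embedding formula: 1/q = 1/p - k/n
1/q = 1/5 - 1/6 = 1/30
q = 1/(1/30) = 30

30.0000


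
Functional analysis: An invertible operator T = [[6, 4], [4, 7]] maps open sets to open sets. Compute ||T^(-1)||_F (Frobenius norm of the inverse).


det(T) = 6*7 - 4*4 = 26
T^(-1) = (1/26) * [[7, -4], [-4, 6]] = [[0.2692, -0.1538], [-0.1538, 0.2308]]
||T^(-1)||_F^2 = 0.2692^2 + (-0.1538)^2 + (-0.1538)^2 + 0.2308^2 = 0.1731
||T^(-1)||_F = sqrt(0.1731) = 0.4160

0.4160


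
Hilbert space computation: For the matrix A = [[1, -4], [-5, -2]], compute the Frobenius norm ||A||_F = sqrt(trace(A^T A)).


||A||_F^2 = sum a_ij^2
= 1^2 + (-4)^2 + (-5)^2 + (-2)^2
= 1 + 16 + 25 + 4 = 46
||A||_F = sqrt(46) = 6.7823

6.7823


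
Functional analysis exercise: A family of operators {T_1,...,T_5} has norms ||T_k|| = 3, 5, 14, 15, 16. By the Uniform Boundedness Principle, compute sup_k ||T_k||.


By the Uniform Boundedness Principle, the supremum of norms is finite.
sup_k ||T_k|| = max(3, 5, 14, 15, 16) = 16

16


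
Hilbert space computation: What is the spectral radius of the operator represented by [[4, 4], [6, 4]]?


For a 2x2 matrix, eigenvalues satisfy lambda^2 - (trace)*lambda + det = 0
trace = 4 + 4 = 8
det = 4*4 - 4*6 = -8
discriminant = 8^2 - 4*(-8) = 96
spectral radius = max |eigenvalue| = 8.8990

8.8990


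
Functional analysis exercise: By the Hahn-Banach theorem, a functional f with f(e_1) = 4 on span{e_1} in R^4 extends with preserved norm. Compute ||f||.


The norm of f is given by ||f|| = sup_{||x||=1} |f(x)|.
On span{e_1}, ||e_1|| = 1, so ||f|| = |f(e_1)| / ||e_1||
= |4| / 1 = 4.0000

4.0000


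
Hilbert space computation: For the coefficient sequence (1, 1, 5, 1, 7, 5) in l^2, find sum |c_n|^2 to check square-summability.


sum |c_n|^2 = 1^2 + 1^2 + 5^2 + 1^2 + 7^2 + 5^2
= 1 + 1 + 25 + 1 + 49 + 25
= 102

102


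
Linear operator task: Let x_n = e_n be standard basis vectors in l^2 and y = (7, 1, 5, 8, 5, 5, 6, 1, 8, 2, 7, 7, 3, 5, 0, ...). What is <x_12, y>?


x_12 = e_12 is the standard basis vector with 1 in position 12.
<x_12, y> = y_12 = 7
As n -> infinity, <x_n, y> -> 0, confirming weak convergence of (x_n) to 0.

7


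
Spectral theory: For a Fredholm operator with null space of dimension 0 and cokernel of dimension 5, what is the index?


The Fredholm index is defined as ind(T) = dim(ker T) - dim(coker T)
= 0 - 5
= -5

-5


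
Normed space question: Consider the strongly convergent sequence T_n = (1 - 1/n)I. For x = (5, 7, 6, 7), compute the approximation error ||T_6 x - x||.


T_6 x - x = (1 - 1/6)x - x = -x/6
||x|| = sqrt(159) = 12.6095
||T_6 x - x|| = ||x||/6 = 12.6095/6 = 2.1016

2.1016


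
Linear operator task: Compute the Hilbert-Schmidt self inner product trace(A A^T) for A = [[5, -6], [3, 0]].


trace(A * A^T) = sum of squares of all entries
= 5^2 + (-6)^2 + 3^2 + 0^2
= 25 + 36 + 9 + 0
= 70

70


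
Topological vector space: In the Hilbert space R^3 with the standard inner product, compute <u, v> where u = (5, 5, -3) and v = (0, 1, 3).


Computing the standard inner product <u, v> = sum u_i * v_i
= 5*0 + 5*1 + -3*3
= 0 + 5 + -9
= -4

-4


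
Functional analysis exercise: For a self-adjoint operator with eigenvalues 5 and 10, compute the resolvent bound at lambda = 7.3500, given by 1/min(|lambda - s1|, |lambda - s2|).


dist(7.3500, {5, 10}) = min(|7.3500 - 5|, |7.3500 - 10|)
= min(2.3500, 2.6500) = 2.3500
Resolvent bound = 1/2.3500 = 0.4255

0.4255


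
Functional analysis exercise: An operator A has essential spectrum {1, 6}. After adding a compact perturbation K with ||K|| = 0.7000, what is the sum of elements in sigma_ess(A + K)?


By Weyl's theorem, the essential spectrum is invariant under compact perturbations.
sigma_ess(A + K) = sigma_ess(A) = {1, 6}
Sum = 1 + 6 = 7

7


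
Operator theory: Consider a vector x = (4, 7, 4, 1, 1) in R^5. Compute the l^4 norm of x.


The l^4 norm = (sum |x_i|^4)^(1/4)
Sum of 4th powers = 256 + 2401 + 256 + 1 + 1 = 2915
||x||_4 = (2915)^(1/4) = 7.3478

7.3478


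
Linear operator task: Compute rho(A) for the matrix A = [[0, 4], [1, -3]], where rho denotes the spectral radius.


For a 2x2 matrix, eigenvalues satisfy lambda^2 - (trace)*lambda + det = 0
trace = 0 + -3 = -3
det = 0*-3 - 4*1 = -4
discriminant = (-3)^2 - 4*(-4) = 25
spectral radius = max |eigenvalue| = 4.0000

4.0000


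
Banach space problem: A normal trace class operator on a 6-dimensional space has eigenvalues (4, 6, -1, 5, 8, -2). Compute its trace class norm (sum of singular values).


For a normal operator, singular values equal |eigenvalues|.
Trace norm = sum |lambda_i| = 4 + 6 + 1 + 5 + 8 + 2
= 26

26


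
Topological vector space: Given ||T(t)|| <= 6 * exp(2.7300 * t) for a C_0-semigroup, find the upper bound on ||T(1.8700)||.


||T(1.8700)|| <= 6 * exp(2.7300 * 1.8700)
= 6 * exp(5.1051)
= 6 * 164.8606
= 989.1633

989.1633


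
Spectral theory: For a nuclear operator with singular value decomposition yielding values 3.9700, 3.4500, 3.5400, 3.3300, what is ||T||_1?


The nuclear norm is the sum of all singular values.
||T||_1 = 3.9700 + 3.4500 + 3.5400 + 3.3300
= 14.2900

14.2900


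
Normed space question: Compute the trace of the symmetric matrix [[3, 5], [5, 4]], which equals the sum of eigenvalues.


For a self-adjoint (symmetric) matrix, the eigenvalues are real.
The sum of eigenvalues equals the trace of the matrix.
trace = 3 + 4 = 7

7


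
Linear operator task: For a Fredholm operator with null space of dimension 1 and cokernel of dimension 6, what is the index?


The Fredholm index is defined as ind(T) = dim(ker T) - dim(coker T)
= 1 - 6
= -5

-5


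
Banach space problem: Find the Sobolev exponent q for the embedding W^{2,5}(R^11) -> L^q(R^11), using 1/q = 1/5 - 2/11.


Using the Sobolev embedding formula: 1/q = 1/p - k/n
1/q = 1/5 - 2/11 = 1/55
q = 1/(1/55) = 55

55.0000


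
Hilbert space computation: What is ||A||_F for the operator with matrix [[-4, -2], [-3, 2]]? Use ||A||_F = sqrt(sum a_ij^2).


||A||_F^2 = sum a_ij^2
= (-4)^2 + (-2)^2 + (-3)^2 + 2^2
= 16 + 4 + 9 + 4 = 33
||A||_F = sqrt(33) = 5.7446

5.7446


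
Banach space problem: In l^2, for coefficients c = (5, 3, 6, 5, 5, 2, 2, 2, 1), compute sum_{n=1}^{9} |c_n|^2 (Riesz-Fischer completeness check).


sum |c_n|^2 = 5^2 + 3^2 + 6^2 + 5^2 + 5^2 + 2^2 + 2^2 + 2^2 + 1^2
= 25 + 9 + 36 + 25 + 25 + 4 + 4 + 4 + 1
= 133

133


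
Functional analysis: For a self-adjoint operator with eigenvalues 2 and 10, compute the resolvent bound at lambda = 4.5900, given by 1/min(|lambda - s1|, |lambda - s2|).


dist(4.5900, {2, 10}) = min(|4.5900 - 2|, |4.5900 - 10|)
= min(2.5900, 5.4100) = 2.5900
Resolvent bound = 1/2.5900 = 0.3861

0.3861


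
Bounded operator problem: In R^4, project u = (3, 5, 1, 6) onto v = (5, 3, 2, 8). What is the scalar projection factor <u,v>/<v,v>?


Computing <u,v> = 3*5 + 5*3 + 1*2 + 6*8 = 80
Computing <v,v> = 5^2 + 3^2 + 2^2 + 8^2 = 102
Projection coefficient = 80/102 = 0.7843

0.7843


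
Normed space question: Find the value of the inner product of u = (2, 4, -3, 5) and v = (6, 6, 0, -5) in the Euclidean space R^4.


Computing the standard inner product <u, v> = sum u_i * v_i
= 2*6 + 4*6 + -3*0 + 5*-5
= 12 + 24 + 0 + -25
= 11

11


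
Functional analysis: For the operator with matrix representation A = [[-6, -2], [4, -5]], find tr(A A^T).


trace(A * A^T) = sum of squares of all entries
= (-6)^2 + (-2)^2 + 4^2 + (-5)^2
= 36 + 4 + 16 + 25
= 81

81


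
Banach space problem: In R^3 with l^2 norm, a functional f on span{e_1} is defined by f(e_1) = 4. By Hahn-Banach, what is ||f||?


The norm of f is given by ||f|| = sup_{||x||=1} |f(x)|.
On span{e_1}, ||e_1|| = 1, so ||f|| = |f(e_1)| / ||e_1||
= |4| / 1 = 4.0000

4.0000


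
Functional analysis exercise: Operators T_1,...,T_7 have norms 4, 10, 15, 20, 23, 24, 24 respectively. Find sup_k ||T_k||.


By the Uniform Boundedness Principle, the supremum of norms is finite.
sup_k ||T_k|| = max(4, 10, 15, 20, 23, 24, 24) = 24

24


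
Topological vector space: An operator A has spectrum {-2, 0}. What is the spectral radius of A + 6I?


Spectrum of A + 6I = {4, 6}
Spectral radius = max |lambda| over the shifted spectrum
= max(4, 6) = 6

6


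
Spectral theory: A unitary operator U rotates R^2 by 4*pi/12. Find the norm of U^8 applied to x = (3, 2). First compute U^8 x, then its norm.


U is a rotation by theta = 4*pi/12
U^8 = rotation by 8*theta = 32*pi/12 = 8*pi/12 (mod 2*pi)
cos(8*pi/12) = -0.5000, sin(8*pi/12) = 0.8660
U^8 x = (-0.5000 * 3 - 0.8660 * 2, 0.8660 * 3 + -0.5000 * 2)
= (-3.2321, 1.5981)
||U^8 x|| = sqrt((-3.2321)^2 + 1.5981^2) = sqrt(13.0000) = 3.6056

3.6056


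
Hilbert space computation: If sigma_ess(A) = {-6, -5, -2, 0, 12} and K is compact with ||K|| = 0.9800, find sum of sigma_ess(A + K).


By Weyl's theorem, the essential spectrum is invariant under compact perturbations.
sigma_ess(A + K) = sigma_ess(A) = {-6, -5, -2, 0, 12}
Sum = -6 + -5 + -2 + 0 + 12 = -1

-1


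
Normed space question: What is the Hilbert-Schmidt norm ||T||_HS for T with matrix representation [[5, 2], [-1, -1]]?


The Hilbert-Schmidt norm is sqrt(sum of squares of all entries).
Sum of squares = 5^2 + 2^2 + (-1)^2 + (-1)^2
= 25 + 4 + 1 + 1 = 31
||T||_HS = sqrt(31) = 5.5678

5.5678


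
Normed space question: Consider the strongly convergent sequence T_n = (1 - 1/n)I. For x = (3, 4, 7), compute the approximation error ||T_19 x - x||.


T_19 x - x = (1 - 1/19)x - x = -x/19
||x|| = sqrt(74) = 8.6023
||T_19 x - x|| = ||x||/19 = 8.6023/19 = 0.4528

0.4528


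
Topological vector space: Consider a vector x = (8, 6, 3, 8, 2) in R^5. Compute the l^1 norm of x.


The l^1 norm equals the sum of absolute values of all components.
||x||_1 = 8 + 6 + 3 + 8 + 2
= 27

27.0000


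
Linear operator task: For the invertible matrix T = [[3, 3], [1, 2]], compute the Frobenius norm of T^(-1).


det(T) = 3*2 - 3*1 = 3
T^(-1) = (1/3) * [[2, -3], [-1, 3]] = [[0.6667, -1.0000], [-0.3333, 1.0000]]
||T^(-1)||_F^2 = 0.6667^2 + (-1.0000)^2 + (-0.3333)^2 + 1.0000^2 = 2.5556
||T^(-1)||_F = sqrt(2.5556) = 1.5986

1.5986


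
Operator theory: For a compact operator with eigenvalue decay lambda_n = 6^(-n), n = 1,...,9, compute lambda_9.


The eigenvalue formula gives lambda_9 = 1/6^9
= 1/10077696
= 9.9229e-08

9.9229e-08


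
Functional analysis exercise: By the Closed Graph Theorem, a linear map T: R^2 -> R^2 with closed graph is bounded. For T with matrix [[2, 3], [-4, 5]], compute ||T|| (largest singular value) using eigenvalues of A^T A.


A^T A = [[20, -14], [-14, 34]]
trace(A^T A) = 54, det(A^T A) = 484
discriminant = 54^2 - 4*484 = 980
Largest eigenvalue of A^T A = (trace + sqrt(disc))/2 = 42.6525
||T|| = sqrt(42.6525) = 6.5309

6.5309


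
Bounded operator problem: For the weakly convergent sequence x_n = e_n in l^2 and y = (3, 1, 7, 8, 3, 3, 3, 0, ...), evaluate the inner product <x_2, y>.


x_2 = e_2 is the standard basis vector with 1 in position 2.
<x_2, y> = y_2 = 1
As n -> infinity, <x_n, y> -> 0, confirming weak convergence of (x_n) to 0.

1


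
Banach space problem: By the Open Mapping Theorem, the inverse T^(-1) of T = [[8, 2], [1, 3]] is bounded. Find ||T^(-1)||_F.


det(T) = 8*3 - 2*1 = 22
T^(-1) = (1/22) * [[3, -2], [-1, 8]] = [[0.1364, -0.0909], [-0.0455, 0.3636]]
||T^(-1)||_F^2 = 0.1364^2 + (-0.0909)^2 + (-0.0455)^2 + 0.3636^2 = 0.1612
||T^(-1)||_F = sqrt(0.1612) = 0.4014

0.4014


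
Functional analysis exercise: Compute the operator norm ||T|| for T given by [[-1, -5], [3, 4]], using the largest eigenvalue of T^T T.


A^T A = [[10, 17], [17, 41]]
trace(A^T A) = 51, det(A^T A) = 121
discriminant = 51^2 - 4*121 = 2117
Largest eigenvalue of A^T A = (trace + sqrt(disc))/2 = 48.5054
||T|| = sqrt(48.5054) = 6.9646

6.9646


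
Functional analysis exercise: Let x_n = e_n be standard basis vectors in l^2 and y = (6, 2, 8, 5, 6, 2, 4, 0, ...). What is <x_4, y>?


x_4 = e_4 is the standard basis vector with 1 in position 4.
<x_4, y> = y_4 = 5
As n -> infinity, <x_n, y> -> 0, confirming weak convergence of (x_n) to 0.

5


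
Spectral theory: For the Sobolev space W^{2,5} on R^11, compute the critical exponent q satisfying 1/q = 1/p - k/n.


Using the Sobolev embedding formula: 1/q = 1/p - k/n
1/q = 1/5 - 2/11 = 1/55
q = 1/(1/55) = 55

55.0000


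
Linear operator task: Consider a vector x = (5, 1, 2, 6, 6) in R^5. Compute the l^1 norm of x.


The l^1 norm equals the sum of absolute values of all components.
||x||_1 = 5 + 1 + 2 + 6 + 6
= 20

20.0000


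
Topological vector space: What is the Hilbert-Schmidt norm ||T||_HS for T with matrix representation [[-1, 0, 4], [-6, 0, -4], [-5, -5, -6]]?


The Hilbert-Schmidt norm is sqrt(sum of squares of all entries).
Sum of squares = (-1)^2 + 0^2 + 4^2 + (-6)^2 + 0^2 + (-4)^2 + (-5)^2 + (-5)^2 + (-6)^2
= 1 + 0 + 16 + 36 + 0 + 16 + 25 + 25 + 36 = 155
||T||_HS = sqrt(155) = 12.4499

12.4499


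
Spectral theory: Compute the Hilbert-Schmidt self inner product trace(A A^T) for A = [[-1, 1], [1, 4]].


trace(A * A^T) = sum of squares of all entries
= (-1)^2 + 1^2 + 1^2 + 4^2
= 1 + 1 + 1 + 16
= 19

19


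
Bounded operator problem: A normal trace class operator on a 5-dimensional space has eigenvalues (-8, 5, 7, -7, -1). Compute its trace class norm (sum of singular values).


For a normal operator, singular values equal |eigenvalues|.
Trace norm = sum |lambda_i| = 8 + 5 + 7 + 7 + 1
= 28

28


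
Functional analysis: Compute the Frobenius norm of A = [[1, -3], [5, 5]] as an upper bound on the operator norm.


||A||_F^2 = sum a_ij^2
= 1^2 + (-3)^2 + 5^2 + 5^2
= 1 + 9 + 25 + 25 = 60
||A||_F = sqrt(60) = 7.7460

7.7460


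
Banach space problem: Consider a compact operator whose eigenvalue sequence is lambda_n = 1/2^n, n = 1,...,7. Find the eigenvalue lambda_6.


The eigenvalue formula gives lambda_6 = 1/2^6
= 1/64
= 0.0156

0.0156


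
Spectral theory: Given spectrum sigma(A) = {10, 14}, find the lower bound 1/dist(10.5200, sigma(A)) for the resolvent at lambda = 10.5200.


dist(10.5200, {10, 14}) = min(|10.5200 - 10|, |10.5200 - 14|)
= min(0.5200, 3.4800) = 0.5200
Resolvent bound = 1/0.5200 = 1.9231

1.9231


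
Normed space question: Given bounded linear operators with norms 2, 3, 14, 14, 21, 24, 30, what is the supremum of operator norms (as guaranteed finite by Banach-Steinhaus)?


By the Uniform Boundedness Principle, the supremum of norms is finite.
sup_k ||T_k|| = max(2, 3, 14, 14, 21, 24, 30) = 30

30


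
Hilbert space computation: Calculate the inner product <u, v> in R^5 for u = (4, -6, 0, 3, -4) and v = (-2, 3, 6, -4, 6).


Computing the standard inner product <u, v> = sum u_i * v_i
= 4*-2 + -6*3 + 0*6 + 3*-4 + -4*6
= -8 + -18 + 0 + -12 + -24
= -62

-62


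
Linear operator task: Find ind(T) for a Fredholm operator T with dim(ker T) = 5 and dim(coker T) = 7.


The Fredholm index is defined as ind(T) = dim(ker T) - dim(coker T)
= 5 - 7
= -2

-2


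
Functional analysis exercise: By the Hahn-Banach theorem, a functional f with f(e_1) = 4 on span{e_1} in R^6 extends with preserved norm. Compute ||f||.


The norm of f is given by ||f|| = sup_{||x||=1} |f(x)|.
On span{e_1}, ||e_1|| = 1, so ||f|| = |f(e_1)| / ||e_1||
= |4| / 1 = 4.0000

4.0000


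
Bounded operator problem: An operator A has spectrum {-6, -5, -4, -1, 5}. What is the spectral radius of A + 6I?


Spectrum of A + 6I = {0, 1, 2, 5, 11}
Spectral radius = max |lambda| over the shifted spectrum
= max(0, 1, 2, 5, 11) = 11

11


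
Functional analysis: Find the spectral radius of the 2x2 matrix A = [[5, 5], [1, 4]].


For a 2x2 matrix, eigenvalues satisfy lambda^2 - (trace)*lambda + det = 0
trace = 5 + 4 = 9
det = 5*4 - 5*1 = 15
discriminant = 9^2 - 4*(15) = 21
spectral radius = max |eigenvalue| = 6.7913

6.7913


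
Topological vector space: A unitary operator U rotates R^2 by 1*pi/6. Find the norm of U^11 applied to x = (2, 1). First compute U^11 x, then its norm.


U is a rotation by theta = 1*pi/6
U^11 = rotation by 11*theta = 11*pi/6
cos(11*pi/6) = 0.8660, sin(11*pi/6) = -0.5000
U^11 x = (0.8660 * 2 - -0.5000 * 1, -0.5000 * 2 + 0.8660 * 1)
= (2.2321, -0.1340)
||U^11 x|| = sqrt(2.2321^2 + (-0.1340)^2) = sqrt(5.0000) = 2.2361

2.2361


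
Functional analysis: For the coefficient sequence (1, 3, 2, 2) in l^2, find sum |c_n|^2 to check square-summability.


sum |c_n|^2 = 1^2 + 3^2 + 2^2 + 2^2
= 1 + 9 + 4 + 4
= 18

18


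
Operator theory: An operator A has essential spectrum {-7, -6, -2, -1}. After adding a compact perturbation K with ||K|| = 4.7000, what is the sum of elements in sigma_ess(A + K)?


By Weyl's theorem, the essential spectrum is invariant under compact perturbations.
sigma_ess(A + K) = sigma_ess(A) = {-7, -6, -2, -1}
Sum = -7 + -6 + -2 + -1 = -16

-16


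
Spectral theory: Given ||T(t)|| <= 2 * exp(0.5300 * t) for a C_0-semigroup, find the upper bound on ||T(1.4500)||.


||T(1.4500)|| <= 2 * exp(0.5300 * 1.4500)
= 2 * exp(0.7685)
= 2 * 2.1565
= 4.3131

4.3131


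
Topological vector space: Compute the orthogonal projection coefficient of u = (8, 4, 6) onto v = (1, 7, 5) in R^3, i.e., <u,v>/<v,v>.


Computing <u,v> = 8*1 + 4*7 + 6*5 = 66
Computing <v,v> = 1^2 + 7^2 + 5^2 = 75
Projection coefficient = 66/75 = 0.8800

0.8800


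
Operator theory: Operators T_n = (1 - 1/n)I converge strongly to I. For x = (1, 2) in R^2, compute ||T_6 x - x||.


T_6 x - x = (1 - 1/6)x - x = -x/6
||x|| = sqrt(5) = 2.2361
||T_6 x - x|| = ||x||/6 = 2.2361/6 = 0.3727

0.3727


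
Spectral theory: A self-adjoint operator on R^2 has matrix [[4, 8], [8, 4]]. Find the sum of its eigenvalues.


For a self-adjoint (symmetric) matrix, the eigenvalues are real.
The sum of eigenvalues equals the trace of the matrix.
trace = 4 + 4 = 8

8


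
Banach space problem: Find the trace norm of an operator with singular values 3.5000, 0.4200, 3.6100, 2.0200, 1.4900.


The nuclear norm is the sum of all singular values.
||T||_1 = 3.5000 + 0.4200 + 3.6100 + 2.0200 + 1.4900
= 11.0400

11.0400


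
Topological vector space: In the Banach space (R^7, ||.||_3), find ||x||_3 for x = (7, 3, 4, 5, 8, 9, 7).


The l^3 norm = (sum |x_i|^3)^(1/3)
Sum of 3th powers = 343 + 27 + 64 + 125 + 512 + 729 + 343 = 2143
||x||_3 = (2143)^(1/3) = 12.8926

12.8926


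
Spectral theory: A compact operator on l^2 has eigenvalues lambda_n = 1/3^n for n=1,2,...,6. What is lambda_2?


The eigenvalue formula gives lambda_2 = 1/3^2
= 1/9
= 0.1111

0.1111


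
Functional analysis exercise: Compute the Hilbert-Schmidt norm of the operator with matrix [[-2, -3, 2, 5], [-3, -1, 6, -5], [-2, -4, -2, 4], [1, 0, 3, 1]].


The Hilbert-Schmidt norm is sqrt(sum of squares of all entries).
Sum of squares = (-2)^2 + (-3)^2 + 2^2 + 5^2 + (-3)^2 + (-1)^2 + 6^2 + (-5)^2 + (-2)^2 + (-4)^2 + (-2)^2 + 4^2 + 1^2 + 0^2 + 3^2 + 1^2
= 4 + 9 + 4 + 25 + 9 + 1 + 36 + 25 + 4 + 16 + 4 + 16 + 1 + 0 + 9 + 1 = 164
||T||_HS = sqrt(164) = 12.8062

12.8062


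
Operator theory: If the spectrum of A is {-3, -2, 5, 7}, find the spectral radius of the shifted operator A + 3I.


Spectrum of A + 3I = {0, 1, 8, 10}
Spectral radius = max |lambda| over the shifted spectrum
= max(0, 1, 8, 10) = 10

10


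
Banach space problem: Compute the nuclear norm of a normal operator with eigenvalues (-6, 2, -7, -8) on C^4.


For a normal operator, singular values equal |eigenvalues|.
Trace norm = sum |lambda_i| = 6 + 2 + 7 + 8
= 23

23


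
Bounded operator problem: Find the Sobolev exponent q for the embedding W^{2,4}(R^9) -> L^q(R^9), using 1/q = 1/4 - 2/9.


Using the Sobolev embedding formula: 1/q = 1/p - k/n
1/q = 1/4 - 2/9 = 1/36
q = 1/(1/36) = 36

36.0000


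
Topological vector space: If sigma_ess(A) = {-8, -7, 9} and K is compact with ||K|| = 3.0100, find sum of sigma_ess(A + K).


By Weyl's theorem, the essential spectrum is invariant under compact perturbations.
sigma_ess(A + K) = sigma_ess(A) = {-8, -7, 9}
Sum = -8 + -7 + 9 = -6

-6


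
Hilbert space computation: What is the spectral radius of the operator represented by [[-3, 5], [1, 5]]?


For a 2x2 matrix, eigenvalues satisfy lambda^2 - (trace)*lambda + det = 0
trace = -3 + 5 = 2
det = -3*5 - 5*1 = -20
discriminant = 2^2 - 4*(-20) = 84
spectral radius = max |eigenvalue| = 5.5826

5.5826


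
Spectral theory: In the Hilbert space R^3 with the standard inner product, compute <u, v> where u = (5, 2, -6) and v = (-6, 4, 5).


Computing the standard inner product <u, v> = sum u_i * v_i
= 5*-6 + 2*4 + -6*5
= -30 + 8 + -30
= -52

-52


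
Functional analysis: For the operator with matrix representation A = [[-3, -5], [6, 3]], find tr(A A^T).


trace(A * A^T) = sum of squares of all entries
= (-3)^2 + (-5)^2 + 6^2 + 3^2
= 9 + 25 + 36 + 9
= 79

79


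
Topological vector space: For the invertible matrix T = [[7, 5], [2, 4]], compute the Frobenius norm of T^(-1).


det(T) = 7*4 - 5*2 = 18
T^(-1) = (1/18) * [[4, -5], [-2, 7]] = [[0.2222, -0.2778], [-0.1111, 0.3889]]
||T^(-1)||_F^2 = 0.2222^2 + (-0.2778)^2 + (-0.1111)^2 + 0.3889^2 = 0.2901
||T^(-1)||_F = sqrt(0.2901) = 0.5386

0.5386


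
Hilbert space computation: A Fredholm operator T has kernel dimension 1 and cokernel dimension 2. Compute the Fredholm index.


The Fredholm index is defined as ind(T) = dim(ker T) - dim(coker T)
= 1 - 2
= -1

-1


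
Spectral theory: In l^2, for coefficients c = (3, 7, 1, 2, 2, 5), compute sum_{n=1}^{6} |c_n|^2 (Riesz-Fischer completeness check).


sum |c_n|^2 = 3^2 + 7^2 + 1^2 + 2^2 + 2^2 + 5^2
= 9 + 49 + 1 + 4 + 4 + 25
= 92

92


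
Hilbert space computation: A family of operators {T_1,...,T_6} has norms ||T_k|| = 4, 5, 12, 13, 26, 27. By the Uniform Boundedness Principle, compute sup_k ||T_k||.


By the Uniform Boundedness Principle, the supremum of norms is finite.
sup_k ||T_k|| = max(4, 5, 12, 13, 26, 27) = 27

27


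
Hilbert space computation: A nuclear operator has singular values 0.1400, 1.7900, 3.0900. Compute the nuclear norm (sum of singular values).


The nuclear norm is the sum of all singular values.
||T||_1 = 0.1400 + 1.7900 + 3.0900
= 5.0200

5.0200


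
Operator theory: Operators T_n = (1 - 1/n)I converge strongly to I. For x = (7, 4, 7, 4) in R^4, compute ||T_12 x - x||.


T_12 x - x = (1 - 1/12)x - x = -x/12
||x|| = sqrt(130) = 11.4018
||T_12 x - x|| = ||x||/12 = 11.4018/12 = 0.9501

0.9501


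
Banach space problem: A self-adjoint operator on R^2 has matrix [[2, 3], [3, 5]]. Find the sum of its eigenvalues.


For a self-adjoint (symmetric) matrix, the eigenvalues are real.
The sum of eigenvalues equals the trace of the matrix.
trace = 2 + 5 = 7

7


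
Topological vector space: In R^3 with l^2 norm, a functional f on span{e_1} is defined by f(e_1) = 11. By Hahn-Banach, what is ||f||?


The norm of f is given by ||f|| = sup_{||x||=1} |f(x)|.
On span{e_1}, ||e_1|| = 1, so ||f|| = |f(e_1)| / ||e_1||
= |11| / 1 = 11.0000

11.0000


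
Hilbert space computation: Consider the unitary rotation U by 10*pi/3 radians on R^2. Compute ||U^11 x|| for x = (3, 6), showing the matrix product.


U is a rotation by theta = 10*pi/3
U^11 = rotation by 11*theta = 110*pi/3 = 2*pi/3 (mod 2*pi)
cos(2*pi/3) = -0.5000, sin(2*pi/3) = 0.8660
U^11 x = (-0.5000 * 3 - 0.8660 * 6, 0.8660 * 3 + -0.5000 * 6)
= (-6.6962, -0.4019)
||U^11 x|| = sqrt((-6.6962)^2 + (-0.4019)^2) = sqrt(45.0000) = 6.7082

6.7082


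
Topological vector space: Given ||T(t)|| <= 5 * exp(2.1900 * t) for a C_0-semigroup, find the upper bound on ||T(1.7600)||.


||T(1.7600)|| <= 5 * exp(2.1900 * 1.7600)
= 5 * exp(3.8544)
= 5 * 47.2003
= 236.0014

236.0014


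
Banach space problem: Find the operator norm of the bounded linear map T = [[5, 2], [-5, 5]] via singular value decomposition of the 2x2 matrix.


A^T A = [[50, -15], [-15, 29]]
trace(A^T A) = 79, det(A^T A) = 1225
discriminant = 79^2 - 4*1225 = 1341
Largest eigenvalue of A^T A = (trace + sqrt(disc))/2 = 57.8098
||T|| = sqrt(57.8098) = 7.6033

7.6033


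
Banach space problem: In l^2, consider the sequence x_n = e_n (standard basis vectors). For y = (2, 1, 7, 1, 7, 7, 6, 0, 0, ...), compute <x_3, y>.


x_3 = e_3 is the standard basis vector with 1 in position 3.
<x_3, y> = y_3 = 7
As n -> infinity, <x_n, y> -> 0, confirming weak convergence of (x_n) to 0.

7


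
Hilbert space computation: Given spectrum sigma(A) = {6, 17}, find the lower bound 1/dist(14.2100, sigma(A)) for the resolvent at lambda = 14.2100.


dist(14.2100, {6, 17}) = min(|14.2100 - 6|, |14.2100 - 17|)
= min(8.2100, 2.7900) = 2.7900
Resolvent bound = 1/2.7900 = 0.3584

0.3584


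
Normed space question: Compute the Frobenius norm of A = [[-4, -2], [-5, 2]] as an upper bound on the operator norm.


||A||_F^2 = sum a_ij^2
= (-4)^2 + (-2)^2 + (-5)^2 + 2^2
= 16 + 4 + 25 + 4 = 49
||A||_F = sqrt(49) = 7.0000

7.0000


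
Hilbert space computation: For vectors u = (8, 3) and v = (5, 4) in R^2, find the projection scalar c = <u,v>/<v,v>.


Computing <u,v> = 8*5 + 3*4 = 52
Computing <v,v> = 5^2 + 4^2 = 41
Projection coefficient = 52/41 = 1.2683

1.2683


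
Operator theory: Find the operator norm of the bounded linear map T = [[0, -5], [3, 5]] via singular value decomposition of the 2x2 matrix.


A^T A = [[9, 15], [15, 50]]
trace(A^T A) = 59, det(A^T A) = 225
discriminant = 59^2 - 4*225 = 2581
Largest eigenvalue of A^T A = (trace + sqrt(disc))/2 = 54.9018
||T|| = sqrt(54.9018) = 7.4096

7.4096


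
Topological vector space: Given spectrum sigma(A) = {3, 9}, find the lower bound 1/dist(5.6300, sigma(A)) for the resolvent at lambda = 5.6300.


dist(5.6300, {3, 9}) = min(|5.6300 - 3|, |5.6300 - 9|)
= min(2.6300, 3.3700) = 2.6300
Resolvent bound = 1/2.6300 = 0.3802

0.3802


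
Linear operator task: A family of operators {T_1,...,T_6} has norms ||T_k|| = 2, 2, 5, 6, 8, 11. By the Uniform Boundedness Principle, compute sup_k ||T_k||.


By the Uniform Boundedness Principle, the supremum of norms is finite.
sup_k ||T_k|| = max(2, 2, 5, 6, 8, 11) = 11

11


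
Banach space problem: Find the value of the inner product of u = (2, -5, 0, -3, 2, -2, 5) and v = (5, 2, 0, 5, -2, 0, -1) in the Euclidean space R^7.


Computing the standard inner product <u, v> = sum u_i * v_i
= 2*5 + -5*2 + 0*0 + -3*5 + 2*-2 + -2*0 + 5*-1
= 10 + -10 + 0 + -15 + -4 + 0 + -5
= -24

-24


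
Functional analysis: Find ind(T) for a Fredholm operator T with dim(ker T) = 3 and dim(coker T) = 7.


The Fredholm index is defined as ind(T) = dim(ker T) - dim(coker T)
= 3 - 7
= -4

-4


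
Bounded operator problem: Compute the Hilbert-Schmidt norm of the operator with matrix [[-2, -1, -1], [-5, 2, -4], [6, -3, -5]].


The Hilbert-Schmidt norm is sqrt(sum of squares of all entries).
Sum of squares = (-2)^2 + (-1)^2 + (-1)^2 + (-5)^2 + 2^2 + (-4)^2 + 6^2 + (-3)^2 + (-5)^2
= 4 + 1 + 1 + 25 + 4 + 16 + 36 + 9 + 25 = 121
||T||_HS = sqrt(121) = 11.0000

11.0000


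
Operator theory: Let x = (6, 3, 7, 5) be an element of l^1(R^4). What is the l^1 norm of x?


The l^1 norm equals the sum of absolute values of all components.
||x||_1 = 6 + 3 + 7 + 5
= 21

21.0000


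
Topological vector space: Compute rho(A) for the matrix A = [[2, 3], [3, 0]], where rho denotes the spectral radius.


For a 2x2 matrix, eigenvalues satisfy lambda^2 - (trace)*lambda + det = 0
trace = 2 + 0 = 2
det = 2*0 - 3*3 = -9
discriminant = 2^2 - 4*(-9) = 40
spectral radius = max |eigenvalue| = 4.1623

4.1623


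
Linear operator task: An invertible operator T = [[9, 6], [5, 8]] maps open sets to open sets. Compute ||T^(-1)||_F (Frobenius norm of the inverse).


det(T) = 9*8 - 6*5 = 42
T^(-1) = (1/42) * [[8, -6], [-5, 9]] = [[0.1905, -0.1429], [-0.1190, 0.2143]]
||T^(-1)||_F^2 = 0.1905^2 + (-0.1429)^2 + (-0.1190)^2 + 0.2143^2 = 0.1168
||T^(-1)||_F = sqrt(0.1168) = 0.3417

0.3417


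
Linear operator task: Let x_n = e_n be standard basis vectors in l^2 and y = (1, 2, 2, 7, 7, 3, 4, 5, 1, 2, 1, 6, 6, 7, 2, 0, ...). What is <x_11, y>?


x_11 = e_11 is the standard basis vector with 1 in position 11.
<x_11, y> = y_11 = 1
As n -> infinity, <x_n, y> -> 0, confirming weak convergence of (x_n) to 0.

1


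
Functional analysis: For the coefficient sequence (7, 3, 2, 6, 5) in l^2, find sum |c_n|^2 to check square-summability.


sum |c_n|^2 = 7^2 + 3^2 + 2^2 + 6^2 + 5^2
= 49 + 9 + 4 + 36 + 25
= 123

123


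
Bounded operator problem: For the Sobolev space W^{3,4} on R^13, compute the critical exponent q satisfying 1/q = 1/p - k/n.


Using the Sobolev embedding formula: 1/q = 1/p - k/n
1/q = 1/4 - 3/13 = 1/52
q = 1/(1/52) = 52

52.0000


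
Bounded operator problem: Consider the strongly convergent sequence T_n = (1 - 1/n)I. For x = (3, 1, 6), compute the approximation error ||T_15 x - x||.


T_15 x - x = (1 - 1/15)x - x = -x/15
||x|| = sqrt(46) = 6.7823
||T_15 x - x|| = ||x||/15 = 6.7823/15 = 0.4522

0.4522


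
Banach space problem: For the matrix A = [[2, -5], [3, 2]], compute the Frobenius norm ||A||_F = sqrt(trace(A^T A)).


||A||_F^2 = sum a_ij^2
= 2^2 + (-5)^2 + 3^2 + 2^2
= 4 + 25 + 9 + 4 = 42
||A||_F = sqrt(42) = 6.4807

6.4807


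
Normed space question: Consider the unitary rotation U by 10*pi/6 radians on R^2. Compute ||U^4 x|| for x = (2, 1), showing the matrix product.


U is a rotation by theta = 10*pi/6
U^4 = rotation by 4*theta = 40*pi/6 = 4*pi/6 (mod 2*pi)
cos(4*pi/6) = -0.5000, sin(4*pi/6) = 0.8660
U^4 x = (-0.5000 * 2 - 0.8660 * 1, 0.8660 * 2 + -0.5000 * 1)
= (-1.8660, 1.2321)
||U^4 x|| = sqrt((-1.8660)^2 + 1.2321^2) = sqrt(5.0000) = 2.2361

2.2361


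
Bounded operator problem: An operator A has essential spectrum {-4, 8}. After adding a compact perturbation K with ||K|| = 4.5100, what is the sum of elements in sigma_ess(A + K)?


By Weyl's theorem, the essential spectrum is invariant under compact perturbations.
sigma_ess(A + K) = sigma_ess(A) = {-4, 8}
Sum = -4 + 8 = 4

4


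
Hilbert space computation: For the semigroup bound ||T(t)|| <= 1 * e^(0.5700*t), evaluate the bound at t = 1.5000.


||T(1.5000)|| <= 1 * exp(0.5700 * 1.5000)
= 1 * exp(0.8550)
= 1 * 2.3514
= 2.3514

2.3514


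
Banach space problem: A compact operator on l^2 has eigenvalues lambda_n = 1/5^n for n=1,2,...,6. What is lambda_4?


The eigenvalue formula gives lambda_4 = 1/5^4
= 1/625
= 0.0016

0.0016


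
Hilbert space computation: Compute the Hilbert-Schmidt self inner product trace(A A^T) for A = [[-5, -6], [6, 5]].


trace(A * A^T) = sum of squares of all entries
= (-5)^2 + (-6)^2 + 6^2 + 5^2
= 25 + 36 + 36 + 25
= 122

122


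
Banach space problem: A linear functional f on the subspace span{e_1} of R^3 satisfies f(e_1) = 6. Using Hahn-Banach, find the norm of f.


The norm of f is given by ||f|| = sup_{||x||=1} |f(x)|.
On span{e_1}, ||e_1|| = 1, so ||f|| = |f(e_1)| / ||e_1||
= |6| / 1 = 6.0000

6.0000


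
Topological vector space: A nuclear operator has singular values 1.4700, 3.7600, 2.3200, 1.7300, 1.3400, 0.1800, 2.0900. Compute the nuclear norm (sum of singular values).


The nuclear norm is the sum of all singular values.
||T||_1 = 1.4700 + 3.7600 + 2.3200 + 1.7300 + 1.3400 + 0.1800 + 2.0900
= 12.8900

12.8900


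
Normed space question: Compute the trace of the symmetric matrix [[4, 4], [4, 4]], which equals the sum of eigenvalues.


For a self-adjoint (symmetric) matrix, the eigenvalues are real.
The sum of eigenvalues equals the trace of the matrix.
trace = 4 + 4 = 8

8


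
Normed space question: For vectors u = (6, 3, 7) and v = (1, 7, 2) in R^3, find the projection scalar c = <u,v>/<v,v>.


Computing <u,v> = 6*1 + 3*7 + 7*2 = 41
Computing <v,v> = 1^2 + 7^2 + 2^2 = 54
Projection coefficient = 41/54 = 0.7593

0.7593


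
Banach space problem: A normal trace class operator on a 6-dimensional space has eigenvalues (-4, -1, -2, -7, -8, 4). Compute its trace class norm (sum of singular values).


For a normal operator, singular values equal |eigenvalues|.
Trace norm = sum |lambda_i| = 4 + 1 + 2 + 7 + 8 + 4
= 26

26


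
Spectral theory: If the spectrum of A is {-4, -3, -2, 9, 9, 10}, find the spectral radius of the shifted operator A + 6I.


Spectrum of A + 6I = {2, 3, 4, 15, 15, 16}
Spectral radius = max |lambda| over the shifted spectrum
= max(2, 3, 4, 15, 15, 16) = 16

16


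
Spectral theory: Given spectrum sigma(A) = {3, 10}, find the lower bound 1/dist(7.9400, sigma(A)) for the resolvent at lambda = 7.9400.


dist(7.9400, {3, 10}) = min(|7.9400 - 3|, |7.9400 - 10|)
= min(4.9400, 2.0600) = 2.0600
Resolvent bound = 1/2.0600 = 0.4854

0.4854


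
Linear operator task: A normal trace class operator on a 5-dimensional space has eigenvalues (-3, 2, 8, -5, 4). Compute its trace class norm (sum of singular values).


For a normal operator, singular values equal |eigenvalues|.
Trace norm = sum |lambda_i| = 3 + 2 + 8 + 5 + 4
= 22

22


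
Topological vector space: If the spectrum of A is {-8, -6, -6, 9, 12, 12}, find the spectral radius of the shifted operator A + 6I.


Spectrum of A + 6I = {-2, 0, 0, 15, 18, 18}
Spectral radius = max |lambda| over the shifted spectrum
= max(2, 0, 0, 15, 18, 18) = 18

18


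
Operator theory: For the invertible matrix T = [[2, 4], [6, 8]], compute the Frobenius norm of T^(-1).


det(T) = 2*8 - 4*6 = -8
T^(-1) = (1/-8) * [[8, -4], [-6, 2]] = [[-1.0000, 0.5000], [0.7500, -0.2500]]
||T^(-1)||_F^2 = (-1.0000)^2 + 0.5000^2 + 0.7500^2 + (-0.2500)^2 = 1.8750
||T^(-1)||_F = sqrt(1.8750) = 1.3693

1.3693


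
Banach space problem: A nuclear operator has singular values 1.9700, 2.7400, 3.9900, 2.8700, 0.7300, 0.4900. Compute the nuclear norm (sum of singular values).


The nuclear norm is the sum of all singular values.
||T||_1 = 1.9700 + 2.7400 + 3.9900 + 2.8700 + 0.7300 + 0.4900
= 12.7900

12.7900


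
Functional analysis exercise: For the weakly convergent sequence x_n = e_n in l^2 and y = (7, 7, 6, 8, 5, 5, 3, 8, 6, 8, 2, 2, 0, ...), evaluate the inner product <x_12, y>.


x_12 = e_12 is the standard basis vector with 1 in position 12.
<x_12, y> = y_12 = 2
As n -> infinity, <x_n, y> -> 0, confirming weak convergence of (x_n) to 0.

2


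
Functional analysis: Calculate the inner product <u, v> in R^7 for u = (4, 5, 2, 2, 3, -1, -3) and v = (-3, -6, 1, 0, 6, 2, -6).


Computing the standard inner product <u, v> = sum u_i * v_i
= 4*-3 + 5*-6 + 2*1 + 2*0 + 3*6 + -1*2 + -3*-6
= -12 + -30 + 2 + 0 + 18 + -2 + 18
= -6

-6


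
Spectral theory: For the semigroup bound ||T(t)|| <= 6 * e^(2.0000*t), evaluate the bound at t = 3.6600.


||T(3.6600)|| <= 6 * exp(2.0000 * 3.6600)
= 6 * exp(7.3200)
= 6 * 1510.2040
= 9061.2238

9061.2238


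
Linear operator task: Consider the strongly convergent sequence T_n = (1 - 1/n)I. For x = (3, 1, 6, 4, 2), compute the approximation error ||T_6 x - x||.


T_6 x - x = (1 - 1/6)x - x = -x/6
||x|| = sqrt(66) = 8.1240
||T_6 x - x|| = ||x||/6 = 8.1240/6 = 1.3540

1.3540


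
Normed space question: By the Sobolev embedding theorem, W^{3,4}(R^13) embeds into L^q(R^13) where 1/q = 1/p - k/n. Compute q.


Using the Sobolev embedding formula: 1/q = 1/p - k/n
1/q = 1/4 - 3/13 = 1/52
q = 1/(1/52) = 52

52.0000


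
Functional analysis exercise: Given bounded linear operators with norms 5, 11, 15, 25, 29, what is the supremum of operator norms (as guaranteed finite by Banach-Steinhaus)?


By the Uniform Boundedness Principle, the supremum of norms is finite.
sup_k ||T_k|| = max(5, 11, 15, 25, 29) = 29

29


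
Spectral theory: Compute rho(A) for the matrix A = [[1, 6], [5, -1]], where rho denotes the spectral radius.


For a 2x2 matrix, eigenvalues satisfy lambda^2 - (trace)*lambda + det = 0
trace = 1 + -1 = 0
det = 1*-1 - 6*5 = -31
discriminant = 0^2 - 4*(-31) = 124
spectral radius = max |eigenvalue| = 5.5678

5.5678


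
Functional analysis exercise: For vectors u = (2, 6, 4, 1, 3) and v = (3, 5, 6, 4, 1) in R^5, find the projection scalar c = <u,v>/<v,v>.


Computing <u,v> = 2*3 + 6*5 + 4*6 + 1*4 + 3*1 = 67
Computing <v,v> = 3^2 + 5^2 + 6^2 + 4^2 + 1^2 = 87
Projection coefficient = 67/87 = 0.7701

0.7701


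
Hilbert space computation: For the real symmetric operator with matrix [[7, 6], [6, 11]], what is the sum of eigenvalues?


For a self-adjoint (symmetric) matrix, the eigenvalues are real.
The sum of eigenvalues equals the trace of the matrix.
trace = 7 + 11 = 18

18


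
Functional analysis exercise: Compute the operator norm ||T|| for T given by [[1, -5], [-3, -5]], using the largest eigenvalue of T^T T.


A^T A = [[10, 10], [10, 50]]
trace(A^T A) = 60, det(A^T A) = 400
discriminant = 60^2 - 4*400 = 2000
Largest eigenvalue of A^T A = (trace + sqrt(disc))/2 = 52.3607
||T|| = sqrt(52.3607) = 7.2361

7.2361
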